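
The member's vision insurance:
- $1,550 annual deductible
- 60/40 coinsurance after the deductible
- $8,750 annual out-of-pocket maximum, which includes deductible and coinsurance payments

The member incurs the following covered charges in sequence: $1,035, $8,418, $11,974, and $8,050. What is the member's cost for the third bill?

$4,038.80

Claim 1 ($1,035): all of it applies to the deductible. Member owes $1,035 (running OOP $1,035).
Claim 2 ($8,418): $515 to deductible, leaving $7,903; member's 40% is $3,161.20. Cost to member: $3,676.20. OOP to date $4,711.20.
Claim 3 ($11,974): deductible met; 40% of $11,974 = $4,789.60. Adding that to $4,711.20 gives $9,500.80, past the $8,750 cap; member pays only $8,750 − $4,711.20 = $4,038.80.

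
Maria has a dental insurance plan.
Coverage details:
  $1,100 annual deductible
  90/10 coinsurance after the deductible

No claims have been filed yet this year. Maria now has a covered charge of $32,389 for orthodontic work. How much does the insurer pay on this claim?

Deductible not yet touched, so the first $1,100 of the bill goes to the deductible.
That leaves $32,389 − $1,100 = $31,289 for coinsurance.
Coinsurance: $31,289 × 10% = $3,128.90.
That puts the patient's cost at $1,100 + $3,128.90 = $4,228.90.
The insurer covers the remainder: $32,389 − $4,228.90 = $28,160.10.

$28,160.10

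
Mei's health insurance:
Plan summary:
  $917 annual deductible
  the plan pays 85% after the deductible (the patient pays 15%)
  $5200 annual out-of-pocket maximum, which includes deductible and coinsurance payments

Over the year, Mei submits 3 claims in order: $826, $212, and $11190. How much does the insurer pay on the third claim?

Bill 1, $826: all of it applies to the deductible. Patient owes $826 (running OOP $826). Insurer: $826 − $826 = $0.
Bill 2, $212: $91 to deductible, leaving $121; coinsurance $121 × 15% = $18.15. Cost to patient: $109.15. OOP to date $935.15. Insurer: $212 − $109.15 = $102.85.
Bill 3, $11190: deductible already satisfied, so patient's share is 15% × $11190 = $1678.50. Patient pays $1678.50; OOP now $2613.65. Insurer: $11190 − $1678.50 = $9511.50.

$9511.50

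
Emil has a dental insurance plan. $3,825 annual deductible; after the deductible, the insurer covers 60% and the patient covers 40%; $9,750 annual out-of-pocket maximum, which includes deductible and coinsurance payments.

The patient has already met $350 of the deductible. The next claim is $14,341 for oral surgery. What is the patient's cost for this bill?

$7,821.40

Remaining deductible: $3,825 − $350 = $3,475.
That leaves $14,341 − $3,475 = $10,866 for coinsurance.
Coinsurance: $10,866 × 40% = $4,346.40.
That puts the patient's cost at $3,475 + $4,346.40 = $7,821.40 before any cap.
Cumulative spending $350 + $7,821.40 = $8,171.40 stays under the $9,750 maximum.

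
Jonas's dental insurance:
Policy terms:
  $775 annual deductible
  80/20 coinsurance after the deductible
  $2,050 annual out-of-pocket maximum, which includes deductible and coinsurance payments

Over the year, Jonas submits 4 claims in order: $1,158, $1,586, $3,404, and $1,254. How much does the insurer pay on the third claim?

$2,723.20

#1 ($1,158): deductible takes $775, $383 remains; patient's 20% is $76.60. Patient owes $851.60 (running OOP $851.60). Insurer: $1,158 − $851.60 = $306.40.
#2 ($1,586): 20% coinsurance on $1,586 = $317.20. Cost to patient: $317.20. OOP to date $1,168.80. Plan pays $1,586 − $317.20 = $1,268.80.
#3 ($3,404): deductible met; 20% of $3,404 = $680.80. Patient pays $680.80; OOP now $1,849.60. Plan pays $3,404 − $680.80 = $2,723.20.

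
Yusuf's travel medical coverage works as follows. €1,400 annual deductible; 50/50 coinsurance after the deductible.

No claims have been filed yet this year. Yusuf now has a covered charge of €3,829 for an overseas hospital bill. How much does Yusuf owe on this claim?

The full €1,400 deductible is still open; €1,400 of this bill applies to it.
That leaves €3,829 − €1,400 = €2,429 for coinsurance.
Traveler's 50% share of €2,429 is €1,214.50.
So the traveler owes €1,400 + €1,214.50 = €2,614.50.

€2,614.50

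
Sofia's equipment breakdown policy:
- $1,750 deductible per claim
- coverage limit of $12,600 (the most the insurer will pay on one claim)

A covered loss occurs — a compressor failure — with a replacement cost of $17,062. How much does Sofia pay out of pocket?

$4,462

Subtract the deductible: $17,062 − $1,750 = $15,312.
The $12,600 per-incident cap binds; insurer pays $12,600.
Out of pocket: $17,062 − $12,600 = $4,462.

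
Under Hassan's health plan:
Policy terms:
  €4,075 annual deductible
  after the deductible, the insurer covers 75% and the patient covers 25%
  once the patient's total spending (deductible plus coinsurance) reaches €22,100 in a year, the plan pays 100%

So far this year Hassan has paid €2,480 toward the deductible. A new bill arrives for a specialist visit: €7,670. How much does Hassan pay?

€2,480 of the €4,075 deductible is already met, leaving €1,595.
After the €1,595 deductible portion, €7,670 − €1,595 = €6,075 is subject to coinsurance.
Coinsurance: €6,075 × 25% = €1,518.75.
Patient responsibility before any cap: €1,595 + €1,518.75 = €3,113.75.
Total out-of-pocket so far would be €2,480 + €3,113.75 = €5,593.75, below the €22,100 cap — no reduction.

€3,113.75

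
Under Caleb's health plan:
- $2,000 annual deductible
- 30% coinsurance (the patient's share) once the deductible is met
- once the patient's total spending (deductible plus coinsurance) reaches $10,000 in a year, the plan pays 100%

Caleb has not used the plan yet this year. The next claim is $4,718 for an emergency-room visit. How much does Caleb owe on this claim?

$2,815.40

Deductible not yet touched, so the first $2,000 of the bill goes to the deductible.
That leaves $4,718 − $2,000 = $2,718 for coinsurance.
30% of $2,718 = $815.40 falls to the patient.
So the patient owes $2,000 + $815.40 = $2,815.40 before any cap.
Total out-of-pocket so far would be $0 + $2,815.40 = $2,815.40, below the $10,000 cap — no reduction.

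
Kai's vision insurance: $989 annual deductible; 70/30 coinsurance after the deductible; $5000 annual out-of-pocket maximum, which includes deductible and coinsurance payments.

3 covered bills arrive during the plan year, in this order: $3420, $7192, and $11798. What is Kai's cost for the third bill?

$1124.10

Claim 1 ($3420): $989 finishes the deductible; $2431 goes to coinsurance; 30% of $2431 = $729.30. Member owes $1718.30 (running OOP $1718.30).
Claim 2 ($7192): 30% coinsurance on $7192 = $2157.60. Member pays $2157.60; OOP now $3875.90.
Claim 3 ($11798): deductible already satisfied, so member's share is 30% × $11798 = $3539.40. That would push OOP to $7415.30, over the $5000 cap, so member pays $5000 − $3875.90 = $1124.10.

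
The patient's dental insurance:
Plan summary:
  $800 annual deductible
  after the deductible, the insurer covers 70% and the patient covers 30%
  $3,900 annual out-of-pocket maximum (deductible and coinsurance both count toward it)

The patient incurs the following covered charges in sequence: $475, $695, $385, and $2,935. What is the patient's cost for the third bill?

Claim 1 — $475: fully absorbed by the deductible. Patient owes $475 (running OOP $475).
Claim 2 — $695: $325 finishes the deductible; $370 goes to coinsurance; 30% of $370 = $111. Cost to patient: $436. OOP to date $911.
Claim 3 — $385: 30% coinsurance on $385 = $115.50. Patient owes $115.50 (running OOP $1,026.50).

$115.50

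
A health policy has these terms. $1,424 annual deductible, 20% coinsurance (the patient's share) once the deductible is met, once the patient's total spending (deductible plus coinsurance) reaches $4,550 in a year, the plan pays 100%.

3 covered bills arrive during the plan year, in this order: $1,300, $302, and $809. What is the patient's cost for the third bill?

Claim 1 ($1,300): all of it applies to the deductible. Patient owes $1,300 (running OOP $1,300).
Claim 2 ($302): deductible takes $124, $178 remains; patient's 20% is $35.60. Patient pays $159.60; OOP now $1,459.60.
Claim 3 ($809): deductible already satisfied, so patient's share is 20% × $809 = $161.80. Patient owes $161.80 (running OOP $1,621.40).

$161.80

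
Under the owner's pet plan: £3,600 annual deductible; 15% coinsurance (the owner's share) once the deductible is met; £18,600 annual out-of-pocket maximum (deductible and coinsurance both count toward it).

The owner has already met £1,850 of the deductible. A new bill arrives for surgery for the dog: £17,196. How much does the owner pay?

Remaining deductible: £3,600 − £1,850 = £1,750.
After the £1,750 deductible portion, £17,196 − £1,750 = £15,446 is subject to coinsurance.
Owner's 15% share of £15,446 is £2,316.90.
So the owner owes £1,750 + £2,316.90 = £4,066.90 before any cap.
Total out-of-pocket so far would be £1,850 + £4,066.90 = £5,916.90, below the £18,600 cap — no reduction.

£4,066.90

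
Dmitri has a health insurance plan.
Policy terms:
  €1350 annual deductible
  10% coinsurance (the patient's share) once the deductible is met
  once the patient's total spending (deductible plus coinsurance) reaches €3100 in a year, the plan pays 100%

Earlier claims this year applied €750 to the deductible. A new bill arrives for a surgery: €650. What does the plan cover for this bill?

€750 of the €1350 deductible is already met, leaving €600.
After the €600 deductible portion, €650 − €600 = €50 is subject to coinsurance.
10% of €50 = €5 falls to the patient.
Patient responsibility before any cap: €600 + €5 = €605.
Total out-of-pocket so far would be €750 + €605 = €1355, below the €3100 cap — no reduction.
The plan picks up €650 − €605 = €45.

€45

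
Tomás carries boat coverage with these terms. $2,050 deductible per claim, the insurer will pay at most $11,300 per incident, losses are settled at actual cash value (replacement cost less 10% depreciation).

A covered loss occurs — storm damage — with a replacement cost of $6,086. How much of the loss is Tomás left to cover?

$2,658.60

Actual cash value after 10% depreciation: $6,086 × 90% = $5,477.40.
After the deductible, $5,477.40 − $2,050 = $3,427.40 remains.
That's under the $11,300 cap, so the insurer reimburses the full $3,427.40.
The owner bears the rest of the original loss: $6,086 − $3,427.40 = $2,658.60.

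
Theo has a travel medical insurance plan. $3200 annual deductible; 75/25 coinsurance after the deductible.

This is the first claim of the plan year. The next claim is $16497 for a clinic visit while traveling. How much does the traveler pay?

$6524.25

The full $3200 deductible is still open; $3200 of this bill applies to it.
After the $3200 deductible portion, $16497 − $3200 = $13297 is subject to coinsurance.
Coinsurance: $13297 × 25% = $3324.25.
Traveler responsibility: $3200 + $3324.25 = $6524.25.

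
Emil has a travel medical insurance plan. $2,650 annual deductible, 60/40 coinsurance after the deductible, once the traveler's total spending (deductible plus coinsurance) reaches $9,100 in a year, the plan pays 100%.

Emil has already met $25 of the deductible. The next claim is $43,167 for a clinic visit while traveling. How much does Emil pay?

$9,075

$25 of the $2,650 deductible is already met, leaving $2,625.
After the $2,625 deductible portion, $43,167 − $2,625 = $40,542 is subject to coinsurance.
Coinsurance: $40,542 × 40% = $16,216.80.
That puts the traveler's cost at $2,625 + $16,216.80 = $18,841.80 before any cap.
Year-to-date out-of-pocket would reach $25 + $18,841.80 = $18,866.80, above the $9,100 maximum, so the traveler pays only $9,100 − $25 = $9,075.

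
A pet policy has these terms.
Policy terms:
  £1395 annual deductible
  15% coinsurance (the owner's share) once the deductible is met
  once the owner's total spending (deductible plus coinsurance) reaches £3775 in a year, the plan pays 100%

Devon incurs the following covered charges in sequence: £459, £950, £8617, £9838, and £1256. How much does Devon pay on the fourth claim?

#1 (£459): entire amount goes to the deductible. Cost to owner: £459. OOP to date £459.
#2 (£950): £936 finishes the deductible; £14 goes to coinsurance; owner's 15% is £2.10. Owner pays £938.10; OOP now £1397.10.
#3 (£8617): 15% coinsurance on £8617 = £1292.55. Owner pays £1292.55; OOP now £2689.65.
#4 (£9838): deductible met; 15% of £9838 = £1475.70. That would push OOP to £4165.35, over the £3775 cap, so owner pays £3775 − £2689.65 = £1085.35.

£1085.35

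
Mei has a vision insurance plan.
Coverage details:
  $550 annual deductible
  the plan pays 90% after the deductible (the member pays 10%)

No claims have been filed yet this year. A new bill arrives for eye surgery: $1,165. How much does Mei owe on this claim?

$611.50

Nothing has been paid toward the $550 deductible, so the first $550 of this charge is applied there.
The remaining $615 (= $1,165 − $550) moves to coinsurance.
Member's 10% share of $615 is $61.50.
That puts the member's cost at $550 + $61.50 = $611.50.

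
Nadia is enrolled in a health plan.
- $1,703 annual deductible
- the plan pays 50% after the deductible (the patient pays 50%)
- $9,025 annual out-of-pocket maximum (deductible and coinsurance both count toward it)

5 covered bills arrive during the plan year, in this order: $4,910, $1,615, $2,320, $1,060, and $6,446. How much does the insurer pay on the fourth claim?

$530

Bill 1, $4,910: $1,703 to deductible, leaving $3,207; 50% of $3,207 = $1,603.50. Cost to patient: $3,306.50. OOP to date $3,306.50. Insurer: $4,910 − $3,306.50 = $1,603.50.
Bill 2, $1,615: 50% coinsurance on $1,615 = $807.50. Patient owes $807.50 (running OOP $4,114). Insurer: $1,615 − $807.50 = $807.50.
Bill 3, $2,320: deductible already satisfied, so patient's share is 50% × $2,320 = $1,160. Patient owes $1,160 (running OOP $5,274). Plan pays $2,320 − $1,160 = $1,160.
Bill 4, $1,060: 50% coinsurance on $1,060 = $530. Cost to patient: $530. OOP to date $5,804. Insurer: $1,060 − $530 = $530.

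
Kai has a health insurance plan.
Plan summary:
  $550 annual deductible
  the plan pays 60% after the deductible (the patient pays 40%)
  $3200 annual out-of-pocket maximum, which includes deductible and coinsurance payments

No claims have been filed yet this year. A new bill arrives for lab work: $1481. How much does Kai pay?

The full $550 deductible is still open; $550 of this bill applies to it.
The remaining $931 (= $1481 − $550) moves to coinsurance.
40% of $931 = $372.40 falls to the patient.
So the patient owes $550 + $372.40 = $922.40 before any cap.
Year-to-date out-of-pocket becomes $0 + $922.40 = $922.40, still under the $3200 maximum, so no cap applies.

$922.40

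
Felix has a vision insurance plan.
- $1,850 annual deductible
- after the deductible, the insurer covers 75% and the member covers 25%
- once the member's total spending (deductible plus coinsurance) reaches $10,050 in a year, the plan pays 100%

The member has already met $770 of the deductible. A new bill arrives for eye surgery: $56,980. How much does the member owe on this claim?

Deductible still to meet: $1,850 − $770 = $1,080.
The remaining $55,900 (= $56,980 − $1,080) moves to coinsurance.
Member's 25% share of $55,900 is $13,975.
Member responsibility before any cap: $1,080 + $13,975 = $15,055.
Year-to-date out-of-pocket would reach $770 + $15,055 = $15,825, above the $10,050 maximum, so the member pays only $10,050 − $770 = $9,280.

$9,280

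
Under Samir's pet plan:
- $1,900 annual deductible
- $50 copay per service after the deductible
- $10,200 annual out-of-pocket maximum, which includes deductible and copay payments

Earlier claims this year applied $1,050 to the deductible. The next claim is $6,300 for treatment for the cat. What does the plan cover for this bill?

$1,050 of the $1,900 deductible is already met, leaving $850.
After the $850 deductible portion, $6,300 − $850 = $5,450 is subject to the copay.
Copay on this service: $50.
So the owner owes $850 + $50 = $900 before any cap.
Cumulative spending $1,050 + $900 = $1,950 stays under the $10,200 maximum.
The insurer covers the remainder: $6,300 − $900 = $5,400.

$5,400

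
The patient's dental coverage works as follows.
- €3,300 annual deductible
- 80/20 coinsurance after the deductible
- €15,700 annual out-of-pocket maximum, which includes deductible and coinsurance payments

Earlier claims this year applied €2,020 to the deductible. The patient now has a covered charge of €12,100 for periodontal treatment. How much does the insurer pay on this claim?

€2,020 of the €3,300 deductible is already met, leaving €1,280.
That leaves €12,100 − €1,280 = €10,820 for coinsurance.
20% of €10,820 = €2,164 falls to the patient.
Patient responsibility before any cap: €1,280 + €2,164 = €3,444.
Year-to-date out-of-pocket becomes €2,020 + €3,444 = €5,464, still under the €15,700 maximum, so no cap applies.
Insurer pays the balance: €12,100 − €3,444 = €8,656.

€8,656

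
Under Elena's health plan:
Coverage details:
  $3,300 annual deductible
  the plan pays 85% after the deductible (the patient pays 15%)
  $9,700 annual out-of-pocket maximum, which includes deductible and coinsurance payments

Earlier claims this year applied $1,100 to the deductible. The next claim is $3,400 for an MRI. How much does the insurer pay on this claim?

Deductible still to meet: $3,300 − $1,100 = $2,200.
After the $2,200 deductible portion, $3,400 − $2,200 = $1,200 is subject to coinsurance.
15% of $1,200 = $180 falls to the patient.
Patient responsibility before any cap: $2,200 + $180 = $2,380.
Total out-of-pocket so far would be $1,100 + $2,380 = $3,480, below the $9,700 cap — no reduction.
The plan picks up $3,400 − $2,380 = $1,020.

$1,020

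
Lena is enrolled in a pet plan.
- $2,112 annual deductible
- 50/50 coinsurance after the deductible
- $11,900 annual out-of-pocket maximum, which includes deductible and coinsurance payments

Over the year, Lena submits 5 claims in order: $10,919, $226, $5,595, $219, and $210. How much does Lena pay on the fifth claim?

$105

Claim 1 — $10,919: deductible takes $2,112, $8,807 remains; 50% of $8,807 = $4,403.50. Owner pays $6,515.50; OOP now $6,515.50.
Claim 2 — $226: deductible already satisfied, so owner's share is 50% × $226 = $113. Owner pays $113; OOP now $6,628.50.
Claim 3 — $5,595: deductible already satisfied, so owner's share is 50% × $5,595 = $2,797.50. Owner owes $2,797.50 (running OOP $9,426).
Claim 4 — $219: 50% coinsurance on $219 = $109.50. Owner pays $109.50; OOP now $9,535.50.
Claim 5 — $210: deductible met; 50% of $210 = $105. Owner pays $105; OOP now $9,640.50.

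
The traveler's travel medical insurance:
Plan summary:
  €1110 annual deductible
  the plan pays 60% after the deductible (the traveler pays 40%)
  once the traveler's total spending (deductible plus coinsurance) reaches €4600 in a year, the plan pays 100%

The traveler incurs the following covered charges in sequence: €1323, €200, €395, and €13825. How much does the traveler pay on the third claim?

€158

Claim 1 — €1323: deductible takes €1110, €213 remains; coinsurance €213 × 40% = €85.20. Traveler owes €1195.20 (running OOP €1195.20).
Claim 2 — €200: deductible already satisfied, so traveler's share is 40% × €200 = €80. Cost to traveler: €80. OOP to date €1275.20.
Claim 3 — €395: 40% coinsurance on €395 = €158. Traveler pays €158; OOP now €1433.20.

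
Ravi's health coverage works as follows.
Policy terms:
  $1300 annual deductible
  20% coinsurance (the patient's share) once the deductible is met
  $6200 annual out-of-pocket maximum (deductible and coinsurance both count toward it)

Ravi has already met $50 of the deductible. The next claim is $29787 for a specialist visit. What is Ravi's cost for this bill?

$6150

Remaining deductible: $1300 − $50 = $1250.
The remaining $28537 (= $29787 − $1250) moves to coinsurance.
Coinsurance: $28537 × 20% = $5707.40.
That puts the patient's cost at $1250 + $5707.40 = $6957.40 before any cap.
Year-to-date out-of-pocket would reach $50 + $6957.40 = $7007.40, above the $6200 maximum, so the patient pays only $6200 − $50 = $6150.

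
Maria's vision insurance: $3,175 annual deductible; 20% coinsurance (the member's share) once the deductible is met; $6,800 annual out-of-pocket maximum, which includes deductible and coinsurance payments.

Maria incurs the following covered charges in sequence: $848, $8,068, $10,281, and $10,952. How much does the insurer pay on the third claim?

$8,224.80

Claim 1 ($848): all of it applies to the deductible. Member owes $848 (running OOP $848). Plan pays $848 − $848 = $0.
Claim 2 ($8,068): $2,327 finishes the deductible; $5,741 goes to coinsurance; coinsurance $5,741 × 20% = $1,148.20. Member owes $3,475.20 (running OOP $4,323.20). Insurer: $8,068 − $3,475.20 = $4,592.80.
Claim 3 ($10,281): deductible met; 20% of $10,281 = $2,056.20. Member owes $2,056.20 (running OOP $6,379.40). Plan pays $10,281 − $2,056.20 = $8,224.80.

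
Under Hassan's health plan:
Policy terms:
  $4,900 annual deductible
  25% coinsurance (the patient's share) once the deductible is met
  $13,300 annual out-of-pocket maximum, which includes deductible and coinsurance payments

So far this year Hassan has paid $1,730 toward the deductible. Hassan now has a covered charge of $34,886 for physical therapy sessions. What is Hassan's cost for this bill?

Deductible still to meet: $4,900 − $1,730 = $3,170.
The remaining $31,716 (= $34,886 − $3,170) moves to coinsurance.
25% of $31,716 = $7,929 falls to the patient.
That puts the patient's cost at $3,170 + $7,929 = $11,099 before any cap.
Year-to-date out-of-pocket becomes $1,730 + $11,099 = $12,829, still under the $13,300 maximum, so no cap applies.

$11,099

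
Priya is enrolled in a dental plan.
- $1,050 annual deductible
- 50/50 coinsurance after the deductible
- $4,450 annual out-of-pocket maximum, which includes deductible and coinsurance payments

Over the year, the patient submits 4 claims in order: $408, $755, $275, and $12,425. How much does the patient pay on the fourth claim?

$3,206

Claim 1 — $408: all of it applies to the deductible. Cost to patient: $408. OOP to date $408.
Claim 2 — $755: $642 finishes the deductible; $113 goes to coinsurance; 50% of $113 = $56.50. Cost to patient: $698.50. OOP to date $1,106.50.
Claim 3 — $275: deductible already satisfied, so patient's share is 50% × $275 = $137.50. Cost to patient: $137.50. OOP to date $1,244.
Claim 4 — $12,425: 50% coinsurance on $12,425 = $6,212.50. OOP would hit $7,456.50 > $4,450, so the cap limits the patient to $4,450 − $1,244 = $3,206.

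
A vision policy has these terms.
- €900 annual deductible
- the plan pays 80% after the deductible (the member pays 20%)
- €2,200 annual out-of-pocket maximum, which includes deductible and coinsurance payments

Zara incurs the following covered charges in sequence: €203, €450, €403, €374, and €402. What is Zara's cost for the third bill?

€278.20

Claim 1 (€203): entire amount goes to the deductible. Member owes €203 (running OOP €203).
Claim 2 (€450): entire amount goes to the deductible. Member pays €450; OOP now €653.
Claim 3 (€403): deductible takes €247, €156 remains; 20% of €156 = €31.20. Member owes €278.20 (running OOP €931.20).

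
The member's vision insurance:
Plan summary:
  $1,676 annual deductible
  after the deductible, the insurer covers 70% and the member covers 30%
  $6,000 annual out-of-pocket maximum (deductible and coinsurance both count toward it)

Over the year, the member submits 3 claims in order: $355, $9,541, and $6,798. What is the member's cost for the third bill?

$1,858

Claim 1 — $355: entire amount goes to the deductible. Cost to member: $355. OOP to date $355.
Claim 2 — $9,541: $1,321 finishes the deductible; $8,220 goes to coinsurance; member's 30% is $2,466. Member pays $3,787; OOP now $4,142.
Claim 3 — $6,798: deductible already satisfied, so member's share is 30% × $6,798 = $2,039.40. That would push OOP to $6,181.40, over the $6,000 cap, so member pays $6,000 − $4,142 = $1,858.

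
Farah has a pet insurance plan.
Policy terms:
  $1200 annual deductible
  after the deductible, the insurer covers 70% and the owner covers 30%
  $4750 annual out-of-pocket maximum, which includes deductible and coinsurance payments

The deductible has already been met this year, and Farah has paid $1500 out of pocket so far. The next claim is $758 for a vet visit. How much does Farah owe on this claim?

With the deductible met, the entire $758 is subject to coinsurance.
30% of $758 = $227.40 falls to the owner.
Year-to-date out-of-pocket becomes $1500 + $227.40 = $1727.40, still under the $4750 maximum, so no cap applies.

$227.40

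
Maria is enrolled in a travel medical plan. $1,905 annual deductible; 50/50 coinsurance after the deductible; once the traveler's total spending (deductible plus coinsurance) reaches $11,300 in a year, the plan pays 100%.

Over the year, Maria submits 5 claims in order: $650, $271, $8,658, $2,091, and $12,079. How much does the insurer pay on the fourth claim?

$1,045.50

Claim 1 ($650): entire amount goes to the deductible. Cost to traveler: $650. OOP to date $650. Insurer: $650 − $650 = $0.
Claim 2 ($271): all of it applies to the deductible. Traveler owes $271 (running OOP $921). Plan pays $271 − $271 = $0.
Claim 3 ($8,658): $984 to deductible, leaving $7,674; coinsurance $7,674 × 50% = $3,837. Traveler owes $4,821 (running OOP $5,742). Plan pays $8,658 − $4,821 = $3,837.
Claim 4 ($2,091): 50% coinsurance on $2,091 = $1,045.50. Traveler pays $1,045.50; OOP now $6,787.50. Insurer: $2,091 − $1,045.50 = $1,045.50.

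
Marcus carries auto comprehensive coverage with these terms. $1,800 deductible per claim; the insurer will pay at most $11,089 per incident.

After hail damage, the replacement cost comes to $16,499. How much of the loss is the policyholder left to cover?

Subtract the deductible: $16,499 − $1,800 = $14,699.
$14,699 exceeds the $11,089 limit, so the insurer pays the limit: $11,089.
Policyholder's share is the uncovered remainder: $16,499 − $11,089 = $5,410.

$5,410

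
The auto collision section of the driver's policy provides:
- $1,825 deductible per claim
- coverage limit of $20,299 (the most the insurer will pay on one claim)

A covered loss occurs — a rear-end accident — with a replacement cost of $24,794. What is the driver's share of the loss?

$4,495

After the deductible, $24,794 − $1,825 = $22,969 remains.
The $20,299 per-incident cap binds; insurer pays $20,299.
Out of pocket: $24,794 − $20,299 = $4,495.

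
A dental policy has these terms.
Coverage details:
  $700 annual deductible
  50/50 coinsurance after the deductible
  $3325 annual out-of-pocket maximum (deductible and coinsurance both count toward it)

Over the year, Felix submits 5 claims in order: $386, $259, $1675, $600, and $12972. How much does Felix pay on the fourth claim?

Claim 1 — $386: all of it applies to the deductible. Cost to patient: $386. OOP to date $386.
Claim 2 — $259: all of it applies to the deductible. Patient pays $259; OOP now $645.
Claim 3 — $1675: $55 to deductible, leaving $1620; coinsurance $1620 × 50% = $810. Cost to patient: $865. OOP to date $1510.
Claim 4 — $600: deductible met; 50% of $600 = $300. Patient owes $300 (running OOP $1810).

$300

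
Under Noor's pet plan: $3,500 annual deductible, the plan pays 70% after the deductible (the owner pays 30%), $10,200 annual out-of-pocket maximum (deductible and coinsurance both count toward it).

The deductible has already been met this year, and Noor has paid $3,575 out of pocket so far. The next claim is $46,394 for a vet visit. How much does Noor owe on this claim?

The deductible is already satisfied, so the full bill goes to coinsurance.
Owner's 30% share of $46,394 is $13,918.20.
Adding $13,918.20 to the $3,575 already spent would give $17,493.20, which exceeds the $10,200 cap; the owner pays just $10,200 − $3,575 = $6,625.

$6,625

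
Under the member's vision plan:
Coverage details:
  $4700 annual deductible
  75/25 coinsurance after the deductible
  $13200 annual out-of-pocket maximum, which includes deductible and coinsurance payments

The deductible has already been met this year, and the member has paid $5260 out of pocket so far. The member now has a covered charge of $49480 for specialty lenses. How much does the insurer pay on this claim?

$41540

The deductible is already satisfied, so the full bill goes to coinsurance.
Member's 25% share of $49480 is $12370.
That would bring total out-of-pocket to $17630, past the $13200 cap. The member is capped at $13200 − $5260 = $7940 on this claim.
Insurer pays the balance: $49480 − $7940 = $41540.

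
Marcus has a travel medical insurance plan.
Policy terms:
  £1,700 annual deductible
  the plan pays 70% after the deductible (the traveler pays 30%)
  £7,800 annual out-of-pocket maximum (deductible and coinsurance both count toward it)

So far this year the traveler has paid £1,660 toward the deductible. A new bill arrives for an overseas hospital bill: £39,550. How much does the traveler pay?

Deductible still to meet: £1,700 − £1,660 = £40.
The remaining £39,510 (= £39,550 − £40) moves to coinsurance.
Traveler's 30% share of £39,510 is £11,853.
So the traveler owes £40 + £11,853 = £11,893 before any cap.
Year-to-date out-of-pocket would reach £1,660 + £11,893 = £13,553, above the £7,800 maximum, so the traveler pays only £7,800 − £1,660 = £6,140.

£6,140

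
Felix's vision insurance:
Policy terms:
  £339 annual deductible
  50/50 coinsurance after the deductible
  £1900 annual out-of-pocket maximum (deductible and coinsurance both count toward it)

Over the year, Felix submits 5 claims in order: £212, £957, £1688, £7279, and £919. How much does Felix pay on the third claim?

£844

Bill 1, £212: all of it applies to the deductible. Member pays £212; OOP now £212.
Bill 2, £957: £127 to deductible, leaving £830; 50% of £830 = £415. Cost to member: £542. OOP to date £754.
Bill 3, £1688: deductible met; 50% of £1688 = £844. Member owes £844 (running OOP £1598).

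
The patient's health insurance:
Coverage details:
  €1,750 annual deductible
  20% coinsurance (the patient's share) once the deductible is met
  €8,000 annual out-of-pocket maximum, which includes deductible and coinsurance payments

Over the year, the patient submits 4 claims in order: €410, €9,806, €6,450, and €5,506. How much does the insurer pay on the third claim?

€5,160

Bill 1, €410: entire amount goes to the deductible. Patient owes €410 (running OOP €410). Plan pays €410 − €410 = €0.
Bill 2, €9,806: deductible takes €1,340, €8,466 remains; 20% of €8,466 = €1,693.20. Cost to patient: €3,033.20. OOP to date €3,443.20. Plan pays €9,806 − €3,033.20 = €6,772.80.
Bill 3, €6,450: deductible met; 20% of €6,450 = €1,290. Patient pays €1,290; OOP now €4,733.20. Insurer: €6,450 − €1,290 = €5,160.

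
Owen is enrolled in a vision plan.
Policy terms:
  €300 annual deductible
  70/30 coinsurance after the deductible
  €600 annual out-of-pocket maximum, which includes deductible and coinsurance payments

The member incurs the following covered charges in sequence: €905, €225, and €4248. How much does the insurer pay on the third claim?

€4197

Claim 1 (€905): €300 finishes the deductible; €605 goes to coinsurance; member's 30% is €181.50. Cost to member: €481.50. OOP to date €481.50. Insurer: €905 − €481.50 = €423.50.
Claim 2 (€225): 30% coinsurance on €225 = €67.50. Member owes €67.50 (running OOP €549). Insurer: €225 − €67.50 = €157.50.
Claim 3 (€4248): deductible already satisfied, so member's share is 30% × €4248 = €1274.40. That would push OOP to €1823.40, over the €600 cap, so member pays €600 − €549 = €51. Insurer: €4248 − €51 = €4197.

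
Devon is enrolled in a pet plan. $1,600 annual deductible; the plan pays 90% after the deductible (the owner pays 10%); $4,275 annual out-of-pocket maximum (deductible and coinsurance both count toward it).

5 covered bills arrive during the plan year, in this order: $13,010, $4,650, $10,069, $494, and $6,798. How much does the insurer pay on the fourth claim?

$444.60

Claim 1 ($13,010): deductible takes $1,600, $11,410 remains; coinsurance $11,410 × 10% = $1,141. Cost to owner: $2,741. OOP to date $2,741. Insurer: $13,010 − $2,741 = $10,269.
Claim 2 ($4,650): deductible already satisfied, so owner's share is 10% × $4,650 = $465. Cost to owner: $465. OOP to date $3,206. Insurer: $4,650 − $465 = $4,185.
Claim 3 ($10,069): 10% coinsurance on $10,069 = $1,006.90. Owner owes $1,006.90 (running OOP $4,212.90). Insurer: $10,069 − $1,006.90 = $9,062.10.
Claim 4 ($494): 10% coinsurance on $494 = $49.40. Cost to owner: $49.40. OOP to date $4,262.30. Insurer: $494 − $49.40 = $444.60.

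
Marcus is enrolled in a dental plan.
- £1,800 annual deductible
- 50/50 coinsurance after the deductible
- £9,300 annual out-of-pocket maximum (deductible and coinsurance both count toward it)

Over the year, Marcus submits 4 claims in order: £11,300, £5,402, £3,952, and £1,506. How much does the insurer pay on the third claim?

Bill 1, £11,300: deductible takes £1,800, £9,500 remains; coinsurance £9,500 × 50% = £4,750. Cost to patient: £6,550. OOP to date £6,550. Plan pays £11,300 − £6,550 = £4,750.
Bill 2, £5,402: deductible already satisfied, so patient's share is 50% × £5,402 = £2,701. Patient pays £2,701; OOP now £9,251. Plan pays £5,402 − £2,701 = £2,701.
Bill 3, £3,952: deductible met; 50% of £3,952 = £1,976. OOP would hit £11,227 > £9,300, so the cap limits the patient to £9,300 − £9,251 = £49. Plan pays £3,952 − £49 = £3,903.

£3,903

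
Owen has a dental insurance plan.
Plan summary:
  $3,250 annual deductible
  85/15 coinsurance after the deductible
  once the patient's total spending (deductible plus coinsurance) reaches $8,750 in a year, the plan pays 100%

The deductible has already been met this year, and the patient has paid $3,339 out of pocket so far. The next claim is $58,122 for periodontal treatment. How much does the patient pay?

With the deductible met, the entire $58,122 is subject to coinsurance.
Coinsurance: $58,122 × 15% = $8,718.30.
Adding $8,718.30 to the $3,339 already spent would give $12,057.30, which exceeds the $8,750 cap; the patient pays just $8,750 − $3,339 = $5,411.

$5,411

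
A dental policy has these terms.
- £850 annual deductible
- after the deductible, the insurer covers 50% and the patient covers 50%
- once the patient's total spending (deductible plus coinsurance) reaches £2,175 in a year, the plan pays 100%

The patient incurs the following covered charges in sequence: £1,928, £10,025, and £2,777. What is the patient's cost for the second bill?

Bill 1, £1,928: £850 finishes the deductible; £1,078 goes to coinsurance; patient's 50% is £539. Patient owes £1,389 (running OOP £1,389).
Bill 2, £10,025: deductible met; 50% of £10,025 = £5,012.50. Adding that to £1,389 gives £6,401.50, past the £2,175 cap; patient pays only £2,175 − £1,389 = £786.

£786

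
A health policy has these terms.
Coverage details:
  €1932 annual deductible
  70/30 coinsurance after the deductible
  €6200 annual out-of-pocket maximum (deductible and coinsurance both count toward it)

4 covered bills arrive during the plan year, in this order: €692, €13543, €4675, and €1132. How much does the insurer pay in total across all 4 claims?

€13842

Claim 1 (€692): fully absorbed by the deductible. Patient owes €692 (running OOP €692). Plan pays €692 − €692 = €0.
Claim 2 (€13543): deductible takes €1240, €12303 remains; coinsurance €12303 × 30% = €3690.90. Patient owes €4930.90 (running OOP €5622.90). Plan pays €13543 − €4930.90 = €8612.10.
Claim 3 (€4675): deductible met; 30% of €4675 = €1402.50. That would push OOP to €7025.40, over the €6200 cap, so patient pays €6200 − €5622.90 = €577.10. Plan pays €4675 − €577.10 = €4097.90.
Claim 4 (€1132): 30% coinsurance on €1132 = €339.60. OOP would hit €6539.60 > €6200, so the cap limits the patient to €6200 − €6200 = €0. Insurer: €1132 − €0 = €1132.
Insurer total: €0 + €8612.10 + €4097.90 + €1132 = €13842.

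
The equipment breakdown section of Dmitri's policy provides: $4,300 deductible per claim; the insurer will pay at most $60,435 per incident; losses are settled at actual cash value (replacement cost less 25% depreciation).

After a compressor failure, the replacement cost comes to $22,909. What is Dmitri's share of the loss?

$10,027.25

Actual cash value after 25% depreciation: $22,909 × 75% = $17,181.75.
Subtract the deductible: $17,181.75 − $4,300 = $12,881.75.
$12,881.75 is within the $60,435 limit, so the insurer pays $12,881.75.
Business owner's share is the uncovered remainder: $22,909 − $12,881.75 = $10,027.25.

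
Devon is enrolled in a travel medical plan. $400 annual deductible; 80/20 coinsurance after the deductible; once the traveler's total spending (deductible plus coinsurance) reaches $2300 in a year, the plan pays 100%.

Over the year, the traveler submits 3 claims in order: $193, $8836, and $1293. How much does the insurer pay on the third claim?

$1118.80

Bill 1, $193: entire amount goes to the deductible. Traveler owes $193 (running OOP $193). Plan pays $193 − $193 = $0.
Bill 2, $8836: $207 to deductible, leaving $8629; coinsurance $8629 × 20% = $1725.80. Traveler pays $1932.80; OOP now $2125.80. Plan pays $8836 − $1932.80 = $6903.20.
Bill 3, $1293: deductible already satisfied, so traveler's share is 20% × $1293 = $258.60. Adding that to $2125.80 gives $2384.40, past the $2300 cap; traveler pays only $2300 − $2125.80 = $174.20. Insurer: $1293 − $174.20 = $1118.80.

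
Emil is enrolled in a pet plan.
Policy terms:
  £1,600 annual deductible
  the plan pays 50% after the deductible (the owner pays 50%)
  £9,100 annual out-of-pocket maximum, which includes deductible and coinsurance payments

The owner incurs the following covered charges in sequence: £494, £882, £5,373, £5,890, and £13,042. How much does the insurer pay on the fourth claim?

£2,945

Bill 1, £494: all of it applies to the deductible. Cost to owner: £494. OOP to date £494. Insurer: £494 − £494 = £0.
Bill 2, £882: fully absorbed by the deductible. Owner owes £882 (running OOP £1,376). Plan pays £882 − £882 = £0.
Bill 3, £5,373: deductible takes £224, £5,149 remains; owner's 50% is £2,574.50. Owner pays £2,798.50; OOP now £4,174.50. Insurer: £5,373 − £2,798.50 = £2,574.50.
Bill 4, £5,890: 50% coinsurance on £5,890 = £2,945. Owner owes £2,945 (running OOP £7,119.50). Plan pays £5,890 − £2,945 = £2,945.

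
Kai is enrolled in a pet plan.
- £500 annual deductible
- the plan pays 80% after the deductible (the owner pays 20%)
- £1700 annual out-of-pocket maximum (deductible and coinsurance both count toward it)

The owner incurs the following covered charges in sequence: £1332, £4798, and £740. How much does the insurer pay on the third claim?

Claim 1 — £1332: £500 to deductible, leaving £832; coinsurance £832 × 20% = £166.40. Cost to owner: £666.40. OOP to date £666.40. Insurer: £1332 − £666.40 = £665.60.
Claim 2 — £4798: deductible already satisfied, so owner's share is 20% × £4798 = £959.60. Owner pays £959.60; OOP now £1626. Insurer: £4798 − £959.60 = £3838.40.
Claim 3 — £740: 20% coinsurance on £740 = £148. OOP would hit £1774 > £1700, so the cap limits the owner to £1700 − £1626 = £74. Insurer: £740 − £74 = £666.

£666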